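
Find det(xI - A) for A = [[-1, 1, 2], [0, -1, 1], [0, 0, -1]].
χ_A(x) = (x + 1)^3

xI - A = [[x + 1, -1, -2], [0, x + 1, -1], [0, 0, x + 1]].

Expanding det(xI - A) along the first row:
det(xI - A) = + (x + 1)·det([[x + 1, -1], [0, x + 1]]) - (-1)·det([[0, -1], [0, x + 1]]) + (-2)·det([[0, x + 1], [0, 0]]).

Evaluating gives χ_A(x) = x^3 + 3x^2 + 3x + 1 = (x + 1)^3.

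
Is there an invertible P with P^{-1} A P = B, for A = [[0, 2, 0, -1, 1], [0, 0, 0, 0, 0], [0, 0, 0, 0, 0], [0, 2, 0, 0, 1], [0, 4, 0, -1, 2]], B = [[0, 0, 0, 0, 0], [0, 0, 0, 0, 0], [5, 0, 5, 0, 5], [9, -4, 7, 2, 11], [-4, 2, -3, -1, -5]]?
Two matrices over a field are similar if and only if they have the same invariant factors.

Both A and B have characteristic polynomial x^3(x - 1)^2 and minimal polynomial x(x - 1)^2. Computing further, both have invariant factors x, x, x(x - 1)^2. Hence A and B are similar.

Yes.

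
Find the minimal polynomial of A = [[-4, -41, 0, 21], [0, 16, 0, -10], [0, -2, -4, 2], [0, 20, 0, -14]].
The characteristic polynomial factors as (x - 6)(x + 4)^3. The minimal polynomial is ∏(x - λ)^{k_λ} where k_λ is the size of the largest Jordan block at λ.

For λ = -4: rank(A + 4I) = 2, and the largest Jordan block has size 2 (the smallest k with rank((A + 4I)^k) = rank((A + 4I)^(k+1))).
For λ = 6: rank(A - 6I) = 3, and the largest Jordan block has size 1 (the smallest k with rank((A - 6I)^k) = rank((A - 6I)^(k+1))).

So m_A(x) = (x - 6)(x + 4)^2.

m_A(x) = (x - 6)(x + 4)^2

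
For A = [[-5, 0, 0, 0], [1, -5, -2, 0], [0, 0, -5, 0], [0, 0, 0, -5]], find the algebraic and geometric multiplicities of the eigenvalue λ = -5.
algebraic multiplicity 4, geometric multiplicity 3

The characteristic polynomial is (x + 5)^4, so the factor x + 5 appears with exponent 4: the algebraic multiplicity is 4.

rank(A + 5I) = 1, so the eigenspace has dimension 4 - 1 = 3: the geometric multiplicity is 3.

Since 3 < 4, A is not diagonalizable.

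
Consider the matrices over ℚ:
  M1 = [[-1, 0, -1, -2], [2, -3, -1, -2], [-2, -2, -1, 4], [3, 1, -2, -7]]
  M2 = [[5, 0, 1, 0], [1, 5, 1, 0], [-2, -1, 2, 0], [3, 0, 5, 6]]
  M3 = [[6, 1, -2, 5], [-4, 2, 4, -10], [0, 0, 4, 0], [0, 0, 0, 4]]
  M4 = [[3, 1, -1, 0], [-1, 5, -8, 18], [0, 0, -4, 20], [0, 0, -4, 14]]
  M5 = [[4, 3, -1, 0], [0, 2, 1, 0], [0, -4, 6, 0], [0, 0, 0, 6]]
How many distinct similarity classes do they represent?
3 classes: {M1}, {M2, M4, M5}, {M3}

Characteristic polynomials: χ_{M1} = (x + 3)^4, χ_{M2} = (x - 6)(x - 4)^3, χ_{M3} = (x - 4)^4, χ_{M4} = (x - 6)(x - 4)^3, χ_{M5} = (x - 6)(x - 4)^3.

{M1}: invariant factors (x + 3)^2, (x + 3)^2.

{M2, M4, M5}: invariant factors (x - 6)(x - 4)^3.

{M3}: invariant factors x - 4, x - 4, (x - 4)^2.

Matrices are similar if and only if their invariant-factor lists agree; the partition into similarity classes is {M1}, {M2, M4, M5}, {M3}.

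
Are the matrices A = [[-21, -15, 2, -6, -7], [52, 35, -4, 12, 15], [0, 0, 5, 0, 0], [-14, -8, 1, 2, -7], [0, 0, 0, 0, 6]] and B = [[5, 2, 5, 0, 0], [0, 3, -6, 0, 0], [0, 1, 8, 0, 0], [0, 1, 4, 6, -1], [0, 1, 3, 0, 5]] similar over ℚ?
Two matrices over a field are similar if and only if they have the same invariant factors.

Both A and B have characteristic polynomial (x - 6)^2(x - 5)^3 and minimal polynomial (x - 6)^2(x - 5)^2. Computing further, both have invariant factors x - 5, (x - 6)^2(x - 5)^2. Hence A and B are similar.

Yes.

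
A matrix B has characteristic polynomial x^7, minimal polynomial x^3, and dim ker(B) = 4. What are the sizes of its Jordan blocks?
Jordan blocks: (0, 3), (0, 2), (0, 1), (0, 1)

λ = 0: algebraic multiplicity 7 (exponent in χ_B), largest block size 3 (exponent in m_B), 4 blocks (geometric multiplicity). These force block sizes [3, 2, 1, 1].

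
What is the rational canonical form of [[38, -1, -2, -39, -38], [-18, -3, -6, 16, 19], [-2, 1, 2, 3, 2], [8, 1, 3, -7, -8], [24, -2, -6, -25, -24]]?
The invariant factors of A (the non-unit diagonal entries of the Smith normal form of xI - A over ℚ[x]) are (x - 3)^2(x^3 + x + 4), each dividing the next. The characteristic polynomial is their product, (x - 3)^2(x^3 + x + 4).

The rational canonical form is the block-diagonal matrix of companion matrices C(f_i):
R = [[0, 0, 0, 0, -36], [1, 0, 0, 0, 15], [0, 1, 0, 0, 2], [0, 0, 1, 0, -10], [0, 0, 0, 1, 6]].

Note the characteristic polynomial does not split into linear factors over ℚ, so A has no Jordan form over ℚ; the rational canonical form exists over any field.

R = [[0, 0, 0, 0, -36], [1, 0, 0, 0, 15], [0, 1, 0, 0, 2], [0, 0, 1, 0, -10], [0, 0, 0, 1, 6]]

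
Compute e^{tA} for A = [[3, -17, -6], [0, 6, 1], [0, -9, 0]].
A has Jordan form J = [[3, 1, 0], [0, 3, 1], [0, 0, 3]] with A = PJP^{-1}, so e^{tA} = P e^{tJ} P^{-1}.

For a Jordan block J_k(λ), e^{tJ_k(λ)} = e^{λt} · (I + tN + t^2 N^2/2! + ... + t^{k-1} N^{k-1}/(k-1)!) where N is the nilpotent superdiagonal part.

Assembling the blocks and conjugating back gives the entries of e^{tA} as shown above.

e^{tA} = [[e^{3*t}, t*(3*t - 34)*e^{3*t}/2, t*(t - 12)*e^{3*t}/2], [0, (3*t + 1)*e^{3*t}, t*e^{3*t}], [0, -9*t*e^{3*t}, (1 - 3*t)*e^{3*t}]]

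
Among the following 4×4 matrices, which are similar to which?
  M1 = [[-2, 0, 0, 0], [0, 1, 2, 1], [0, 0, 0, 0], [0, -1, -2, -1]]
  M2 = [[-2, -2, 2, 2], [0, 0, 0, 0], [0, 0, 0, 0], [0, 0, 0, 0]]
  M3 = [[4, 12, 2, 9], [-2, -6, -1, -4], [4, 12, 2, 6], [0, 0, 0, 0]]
Characteristic polynomials: χ_{M1} = x^3(x + 2), χ_{M2} = x^3(x + 2), χ_{M3} = x^4.

{M1}: invariant factors x, x^2(x + 2).

{M2}: invariant factors x, x, x(x + 2).

{M3}: invariant factors x^2, x^2.

Matrices are similar if and only if their invariant-factor lists agree; the partition into similarity classes is {M1}, {M2}, {M3}.

3 classes: {M1}, {M2}, {M3}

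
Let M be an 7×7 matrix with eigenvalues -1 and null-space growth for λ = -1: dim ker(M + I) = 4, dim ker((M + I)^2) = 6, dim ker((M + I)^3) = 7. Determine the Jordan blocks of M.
Jordan blocks: (-1, 3), (-1, 2), (-1, 1), (-1, 1)

λ = -1: successive nullity increments [4, 2, 1] count blocks of size ≥ k; block sizes are [3, 2, 1, 1].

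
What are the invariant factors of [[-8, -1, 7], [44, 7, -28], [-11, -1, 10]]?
x - 3, (x - 3)^2

The Jordan structure of A has elementary divisors (x - 3)^2, (x - 3). Arranging the block sizes at each eigenvalue in decreasing order and taking row products gives the invariant factors.

Invariant factors (smallest first, each dividing the next): x - 3, (x - 3)^2.

Check: the last factor (x - 3)^2 is the minimal polynomial, and the product (x - 3)^3 is the characteristic polynomial.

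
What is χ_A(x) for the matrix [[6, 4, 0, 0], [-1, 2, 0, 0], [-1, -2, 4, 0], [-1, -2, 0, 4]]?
χ_A(x) = (x - 4)^4

xI - A = [[x - 6, -4, 0, 0], [1, x - 2, 0, 0], [1, 2, x - 4, 0], [1, 2, 0, x - 4]].

Expanding det(xI - A) along the first row:
det(xI - A) = + (x - 6)·det([[x - 2, 0, 0], [2, x - 4, 0], [2, 0, x - 4]]) - (-4)·det([[1, 0, 0], [1, x - 4, 0], [1, 0, x - 4]]) + (0)·det([[1, x - 2, 0], [1, 2, 0], [1, 2, x - 4]]) - (0)·det([[1, x - 2, 0], [1, 2, x - 4], [1, 2, 0]]).

Evaluating gives χ_A(x) = x^4 - 16x^3 + 96x^2 - 256x + 256 = (x - 4)^4.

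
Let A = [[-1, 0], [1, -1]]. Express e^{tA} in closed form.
A has Jordan form J = [[-1, 1], [0, -1]] with A = PJP^{-1}, so e^{tA} = P e^{tJ} P^{-1}.

For a Jordan block J_k(λ), e^{tJ_k(λ)} = e^{λt} · (I + tN + t^2 N^2/2! + ... + t^{k-1} N^{k-1}/(k-1)!) where N is the nilpotent superdiagonal part.

Assembling the blocks and conjugating back gives the entries of e^{tA} as shown above.

e^{tA} = [[e^{-t}, 0], [t*e^{-t}, e^{-t}]]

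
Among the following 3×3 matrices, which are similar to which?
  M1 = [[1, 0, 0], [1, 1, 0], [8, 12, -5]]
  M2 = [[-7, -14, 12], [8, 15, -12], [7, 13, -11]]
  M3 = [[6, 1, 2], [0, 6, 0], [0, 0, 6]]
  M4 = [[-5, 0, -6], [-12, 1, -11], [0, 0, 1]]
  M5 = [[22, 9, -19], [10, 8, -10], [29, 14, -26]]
Characteristic polynomials: χ_{M1} = (x - 1)^2(x + 5), χ_{M2} = (x - 1)^2(x + 5), χ_{M3} = (x - 6)^3, χ_{M4} = (x - 1)^2(x + 5), χ_{M5} = (x - 3)^2(x + 2).

{M1, M2, M4}: invariant factors (x - 1)^2(x + 5).

{M3}: invariant factors x - 6, (x - 6)^2.

{M5}: invariant factors (x - 3)^2(x + 2).

Matrices are similar if and only if their invariant-factor lists agree; the partition into similarity classes is {M1, M2, M4}, {M3}, {M5}.

3 classes: {M1, M2, M4}, {M3}, {M5}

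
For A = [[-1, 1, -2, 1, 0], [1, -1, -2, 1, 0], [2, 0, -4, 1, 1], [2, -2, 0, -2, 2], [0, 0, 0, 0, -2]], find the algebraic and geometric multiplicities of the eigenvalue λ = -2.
The characteristic polynomial is (x + 2)^5, so the factor x + 2 appears with exponent 5: the algebraic multiplicity is 5.

rank(A + 2I) = 2, so the eigenspace has dimension 5 - 2 = 3: the geometric multiplicity is 3.

Since 3 < 5, A is not diagonalizable.

algebraic multiplicity 5, geometric multiplicity 3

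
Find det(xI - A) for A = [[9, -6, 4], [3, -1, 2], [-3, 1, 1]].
χ_A(x) = (x - 3)^3

xI - A = [[x - 9, 6, -4], [-3, x + 1, -2], [3, -1, x - 1]].

Expanding det(xI - A) along the first row:
det(xI - A) = + (x - 9)·det([[x + 1, -2], [-1, x - 1]]) - (6)·det([[-3, -2], [3, x - 1]]) + (-4)·det([[-3, x + 1], [3, -1]]).

Evaluating gives χ_A(x) = x^3 - 9x^2 + 27x - 27 = (x - 3)^3.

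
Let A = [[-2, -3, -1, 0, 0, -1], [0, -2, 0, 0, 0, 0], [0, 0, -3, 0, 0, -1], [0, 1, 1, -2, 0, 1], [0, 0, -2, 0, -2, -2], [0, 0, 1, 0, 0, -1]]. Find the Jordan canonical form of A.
J = [[-2, 1, 0, 0, 0, 0], [0, -2, 0, 0, 0, 0], [0, 0, -2, 1, 0, 0], [0, 0, 0, -2, 0, 0], [0, 0, 0, 0, -2, 0], [0, 0, 0, 0, 0, -2]]

The characteristic polynomial is det(xI - A) = (x + 2)^6, so the eigenvalues are -2 (algebraic multiplicity 6).

For λ = -2: rank(A + 2I) = 2, rank((A + 2I)^2) = 0. The eigenspace has dimension 6 - 2 = 4, so there are 4 Jordan blocks; the rank sequence gives block sizes [2, 2, 1, 1].

Assembling the blocks gives the Jordan form J above.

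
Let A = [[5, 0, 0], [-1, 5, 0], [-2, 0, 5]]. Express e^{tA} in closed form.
A has Jordan form J = [[5, 1, 0], [0, 5, 0], [0, 0, 5]] with A = PJP^{-1}, so e^{tA} = P e^{tJ} P^{-1}.

For a Jordan block J_k(λ), e^{tJ_k(λ)} = e^{λt} · (I + tN + t^2 N^2/2! + ... + t^{k-1} N^{k-1}/(k-1)!) where N is the nilpotent superdiagonal part.

Assembling the blocks and conjugating back gives the entries of e^{tA} as shown above.

e^{tA} = [[e^{5*t}, 0, 0], [-t*e^{5*t}, e^{5*t}, 0], [-2*t*e^{5*t}, 0, e^{5*t}]]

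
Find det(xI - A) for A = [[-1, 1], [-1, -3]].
xI - A = [[x + 1, -1], [1, x + 3]].

Expanding det(xI - A) along the first row:
det(xI - A) = + (x + 1)·det([[x + 3]]) - (-1)·det([[1]]).

Evaluating gives χ_A(x) = x^2 + 4x + 4 = (x + 2)^2.

χ_A(x) = (x + 2)^2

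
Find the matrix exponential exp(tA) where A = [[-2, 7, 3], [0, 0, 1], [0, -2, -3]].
A has Jordan form J = [[-2, 1, 0], [0, -2, 0], [0, 0, -1]] with A = PJP^{-1}, so e^{tA} = P e^{tJ} P^{-1}.

For a Jordan block J_k(λ), e^{tJ_k(λ)} = e^{λt} · (I + tN + t^2 N^2/2! + ... + t^{k-1} N^{k-1}/(k-1)!) where N is the nilpotent superdiagonal part.

Assembling the blocks and conjugating back gives the entries of e^{tA} as shown above.

e^{tA} = [[e^{-2*t}, (-t + 8*e^{t} - 8)*e^{-2*t}, (-t + 4*e^{t} - 4)*e^{-2*t}], [0, (2*e^{t} - 1)*e^{-2*t}, (e^{t} - 1)*e^{-2*t}], [0, 2*(1 - e^{t})*e^{-2*t}, (2 - e^{t})*e^{-2*t}]]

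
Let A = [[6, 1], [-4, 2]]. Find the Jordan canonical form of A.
The characteristic polynomial is det(xI - A) = (x - 4)^2, so the eigenvalues are 4 (algebraic multiplicity 2).

For λ = 4: rank(A - 4I) = 1, rank((A - 4I)^2) = 0. The eigenspace has dimension 2 - 1 = 1, so there is 1 Jordan block; the rank sequence gives block sizes [2].

Assembling the blocks gives the Jordan form J above.

J = [[4, 1], [0, 4]]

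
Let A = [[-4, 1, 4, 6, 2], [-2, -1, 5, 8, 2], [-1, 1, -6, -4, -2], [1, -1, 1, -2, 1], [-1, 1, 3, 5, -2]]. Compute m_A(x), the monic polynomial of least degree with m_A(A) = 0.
m_A(x) = (x + 3)^3

The characteristic polynomial factors as (x + 3)^5. The minimal polynomial is ∏(x - λ)^{k_λ} where k_λ is the size of the largest Jordan block at λ.

For λ = -3: rank(A + 3I) = 3, and the largest Jordan block has size 3 (the smallest k with rank((A + 3I)^k) = rank((A + 3I)^(k+1))).

So m_A(x) = (x + 3)^3.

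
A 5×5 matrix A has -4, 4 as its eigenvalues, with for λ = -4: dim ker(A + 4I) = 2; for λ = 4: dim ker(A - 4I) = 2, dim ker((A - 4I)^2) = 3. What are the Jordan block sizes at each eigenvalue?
λ = -4: successive nullity increments [2] count blocks of size ≥ k; block sizes are [1, 1].
λ = 4: successive nullity increments [2, 1] count blocks of size ≥ k; block sizes are [2, 1].

Jordan blocks: (-4, 1), (-4, 1), (4, 2), (4, 1)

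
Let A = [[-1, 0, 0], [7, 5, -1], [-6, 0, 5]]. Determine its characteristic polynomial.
xI - A = [[x + 1, 0, 0], [-7, x - 5, 1], [6, 0, x - 5]].

Expanding det(xI - A) along the first row:
det(xI - A) = + (x + 1)·det([[x - 5, 1], [0, x - 5]]) - (0)·det([[-7, 1], [6, x - 5]]) + (0)·det([[-7, x - 5], [6, 0]]).

Evaluating gives χ_A(x) = x^3 - 9x^2 + 15x + 25 = (x - 5)^2(x + 1).

χ_A(x) = (x - 5)^2(x + 1)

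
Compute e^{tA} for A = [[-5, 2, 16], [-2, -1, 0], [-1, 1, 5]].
e^{tA} = [[-2*t*e^{t} + e^{-3*t}, 2*t*e^{t}, 2*((4*t + 1)*e^{4*t} - 1)*e^{-3*t}], [((2*t - 1)*e^{4*t} + 1)*e^{-3*t}, (1 - 2*t)*e^{t}, 2*((1 - 4*t)*e^{4*t} - 1)*e^{-3*t}], [-t*e^{t}, t*e^{t}, (4*t + 1)*e^{t}]]

A has Jordan form J = [[-3, 0, 0], [0, 1, 1], [0, 0, 1]] with A = PJP^{-1}, so e^{tA} = P e^{tJ} P^{-1}.

For a Jordan block J_k(λ), e^{tJ_k(λ)} = e^{λt} · (I + tN + t^2 N^2/2! + ... + t^{k-1} N^{k-1}/(k-1)!) where N is the nilpotent superdiagonal part.

Assembling the blocks and conjugating back gives the entries of e^{tA} as shown above.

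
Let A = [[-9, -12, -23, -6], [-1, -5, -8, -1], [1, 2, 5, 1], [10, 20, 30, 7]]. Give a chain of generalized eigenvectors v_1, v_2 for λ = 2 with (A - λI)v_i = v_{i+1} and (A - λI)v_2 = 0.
v_1 = [[0, 1, -1, 2]]^T, v_2 = [[-1, -1, 1, 0]]^T

We seek v_1 ∈ ker((A - 2I)^2) \ ker(A - 2I), then set v_{i+1} = (A - 2I) v_i.

One such chain is v_1 = [[0, 1, -1, 2]]^T, v_2 = [[-1, -1, 1, 0]]^T. Check: (A - 2I) v_2 = [[0, 0, 0, 0]]^T = 0.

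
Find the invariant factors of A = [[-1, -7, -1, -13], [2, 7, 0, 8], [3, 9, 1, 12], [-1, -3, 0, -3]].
The Jordan structure of A has elementary divisors (x - 1)^3, (x - 1). Arranging the block sizes at each eigenvalue in decreasing order and taking row products gives the invariant factors.

Invariant factors (smallest first, each dividing the next): x - 1, (x - 1)^3.

Check: the last factor (x - 1)^3 is the minimal polynomial, and the product (x - 1)^4 is the characteristic polynomial.

x - 1, (x - 1)^3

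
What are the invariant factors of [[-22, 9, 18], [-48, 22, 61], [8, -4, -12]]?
(x + 4)^3

The Jordan structure of A has elementary divisors (x + 4)^3. Arranging the block sizes at each eigenvalue in decreasing order and taking row products gives the invariant factors.

Invariant factors (smallest first, each dividing the next): (x + 4)^3.

Check: the last factor (x + 4)^3 is the minimal polynomial, and the product (x + 4)^3 is the characteristic polynomial.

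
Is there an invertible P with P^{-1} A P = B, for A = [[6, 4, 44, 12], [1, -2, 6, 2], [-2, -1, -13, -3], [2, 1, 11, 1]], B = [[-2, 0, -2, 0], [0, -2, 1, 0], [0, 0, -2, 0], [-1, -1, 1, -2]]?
Two matrices over a field are similar if and only if they have the same invariant factors.

Both A and B have characteristic polynomial (x + 2)^4 and minimal polynomial (x + 2)^3. Computing further, both have invariant factors x + 2, (x + 2)^3. Hence A and B are similar.

Yes.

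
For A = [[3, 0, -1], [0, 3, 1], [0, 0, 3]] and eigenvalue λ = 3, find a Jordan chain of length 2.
v_1 = [[-2, 3, -1]]^T, v_2 = [[1, -1, 0]]^T

We seek v_1 ∈ ker((A - 3I)^2) \ ker(A - 3I), then set v_{i+1} = (A - 3I) v_i.

One such chain is v_1 = [[-2, 3, -1]]^T, v_2 = [[1, -1, 0]]^T. Check: (A - 3I) v_2 = [[0, 0, 0]]^T = 0.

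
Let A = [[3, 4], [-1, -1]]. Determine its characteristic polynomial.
χ_A(x) = (x - 1)^2

xI - A = [[x - 3, -4], [1, x + 1]].

Expanding det(xI - A) along the first row:
det(xI - A) = + (x - 3)·det([[x + 1]]) - (-4)·det([[1]]).

Evaluating gives χ_A(x) = x^2 - 2x + 1 = (x - 1)^2.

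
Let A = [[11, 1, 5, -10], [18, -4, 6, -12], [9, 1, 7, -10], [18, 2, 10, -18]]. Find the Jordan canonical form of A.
J = [[-4, 1, 0, 0], [0, -4, 0, 0], [0, 0, 2, 0], [0, 0, 0, 2]]

The characteristic polynomial is det(xI - A) = (x - 2)^2(x + 4)^2, so the eigenvalues are -4 (algebraic multiplicity 2), 2 (algebraic multiplicity 2).

For λ = -4: rank(A + 4I) = 3, rank((A + 4I)^2) = 2. The eigenspace has dimension 4 - 3 = 1, so there is 1 Jordan block; the rank sequence gives block sizes [2].

For λ = 2: rank(A - 2I) = 2. The eigenspace has dimension 4 - 2 = 2, so there are 2 Jordan blocks; the rank sequence gives block sizes [1, 1].

Assembling the blocks gives the Jordan form J above.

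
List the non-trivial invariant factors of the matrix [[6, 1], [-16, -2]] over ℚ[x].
The Jordan structure of A has elementary divisors (x - 2)^2. Arranging the block sizes at each eigenvalue in decreasing order and taking row products gives the invariant factors.

Invariant factors (smallest first, each dividing the next): (x - 2)^2.

Check: the last factor (x - 2)^2 is the minimal polynomial, and the product (x - 2)^2 is the characteristic polynomial.

(x - 2)^2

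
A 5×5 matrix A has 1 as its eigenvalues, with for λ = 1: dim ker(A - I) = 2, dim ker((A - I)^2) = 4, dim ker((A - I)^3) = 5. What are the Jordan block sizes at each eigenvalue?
λ = 1: successive nullity increments [2, 2, 1] count blocks of size ≥ k; block sizes are [3, 2].

Jordan blocks: (1, 3), (1, 2)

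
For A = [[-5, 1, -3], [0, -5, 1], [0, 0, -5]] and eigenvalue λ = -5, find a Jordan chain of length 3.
v_1 = [[-4, 2, 1]]^T, v_2 = [[-1, 1, 0]]^T, v_3 = [[1, 0, 0]]^T

We seek v_1 ∈ ker((A + 5I)^3) \ ker((A + 5I)^2), then set v_{i+1} = (A + 5I) v_i.

One such chain is v_1 = [[-4, 2, 1]]^T, v_2 = [[-1, 1, 0]]^T, v_3 = [[1, 0, 0]]^T. Check: (A + 5I) v_3 = [[0, 0, 0]]^T = 0.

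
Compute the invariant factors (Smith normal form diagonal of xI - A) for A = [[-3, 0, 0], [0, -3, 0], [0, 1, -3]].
The Jordan structure of A has elementary divisors (x + 3)^2, (x + 3). Arranging the block sizes at each eigenvalue in decreasing order and taking row products gives the invariant factors.

Invariant factors (smallest first, each dividing the next): x + 3, (x + 3)^2.

Check: the last factor (x + 3)^2 is the minimal polynomial, and the product (x + 3)^3 is the characteristic polynomial.

x + 3, (x + 3)^2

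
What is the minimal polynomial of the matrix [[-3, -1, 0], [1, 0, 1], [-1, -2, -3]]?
The characteristic polynomial factors as (x + 2)^3. The minimal polynomial is ∏(x - λ)^{k_λ} where k_λ is the size of the largest Jordan block at λ.

For λ = -2: rank(A + 2I) = 2, and the largest Jordan block has size 3 (the smallest k with rank((A + 2I)^k) = rank((A + 2I)^(k+1))).

So m_A(x) = (x + 2)^3.

m_A(x) = (x + 2)^3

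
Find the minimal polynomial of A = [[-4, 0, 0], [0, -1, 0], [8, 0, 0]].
m_A(x) = x(x + 1)(x + 4)

The characteristic polynomial factors as x(x + 1)(x + 4). The minimal polynomial is ∏(x - λ)^{k_λ} where k_λ is the size of the largest Jordan block at λ.

For λ = -4: rank(A + 4I) = 2, and the largest Jordan block has size 1 (the smallest k with rank((A + 4I)^k) = rank((A + 4I)^(k+1))).
For λ = -1: rank(A + I) = 2, and the largest Jordan block has size 1 (the smallest k with rank((A + I)^k) = rank((A + I)^(k+1))).
For λ = 0: rank(A) = 2, and the largest Jordan block has size 1 (the smallest k with rank(A^k) = rank(A^(k+1))).

So m_A(x) = x(x + 1)(x + 4).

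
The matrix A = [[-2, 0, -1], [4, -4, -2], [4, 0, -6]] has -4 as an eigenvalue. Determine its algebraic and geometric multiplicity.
The characteristic polynomial is (x + 4)^3, so the factor x + 4 appears with exponent 3: the algebraic multiplicity is 3.

rank(A + 4I) = 1, so the eigenspace has dimension 3 - 1 = 2: the geometric multiplicity is 2.

Since 2 < 3, A is not diagonalizable.

algebraic multiplicity 3, geometric multiplicity 2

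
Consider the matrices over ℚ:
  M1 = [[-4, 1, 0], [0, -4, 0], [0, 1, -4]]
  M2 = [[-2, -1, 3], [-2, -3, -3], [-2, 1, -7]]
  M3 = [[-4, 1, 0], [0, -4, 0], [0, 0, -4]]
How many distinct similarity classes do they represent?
1 class: {M1, M2, M3}

Characteristic polynomials: χ_{M1} = (x + 4)^3, χ_{M2} = (x + 4)^3, χ_{M3} = (x + 4)^3.

{M1, M2, M3}: invariant factors x + 4, (x + 4)^2.

Matrices are similar if and only if their invariant-factor lists agree; the partition into similarity classes is {M1, M2, M3}.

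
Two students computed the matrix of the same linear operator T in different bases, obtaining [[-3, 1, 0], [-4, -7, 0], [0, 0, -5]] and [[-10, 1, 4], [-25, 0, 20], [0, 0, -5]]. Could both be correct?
Two matrices over a field are similar if and only if they have the same invariant factors.

Both A and B have characteristic polynomial (x + 5)^3 and minimal polynomial (x + 5)^2. Computing further, both have invariant factors x + 5, (x + 5)^2. Hence A and B are similar.

Yes.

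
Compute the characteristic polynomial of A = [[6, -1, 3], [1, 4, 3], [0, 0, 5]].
xI - A = [[x - 6, 1, -3], [-1, x - 4, -3], [0, 0, x - 5]].

Expanding det(xI - A) along the first row:
det(xI - A) = + (x - 6)·det([[x - 4, -3], [0, x - 5]]) - (1)·det([[-1, -3], [0, x - 5]]) + (-3)·det([[-1, x - 4], [0, 0]]).

Evaluating gives χ_A(x) = x^3 - 15x^2 + 75x - 125 = (x - 5)^3.

χ_A(x) = (x - 5)^3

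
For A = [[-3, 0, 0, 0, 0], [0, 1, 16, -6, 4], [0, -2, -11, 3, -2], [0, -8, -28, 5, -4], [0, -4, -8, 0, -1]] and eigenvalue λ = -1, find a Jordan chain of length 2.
v_1 = [[0, 0, 0, 1, 1]]^T, v_2 = [[0, -2, 1, 2, 0]]^T

We seek v_1 ∈ ker((A + I)^2) \ ker(A + I), then set v_{i+1} = (A + I) v_i.

One such chain is v_1 = [[0, 0, 0, 1, 1]]^T, v_2 = [[0, -2, 1, 2, 0]]^T. Check: (A + I) v_2 = [[0, 0, 0, 0, 0]]^T = 0.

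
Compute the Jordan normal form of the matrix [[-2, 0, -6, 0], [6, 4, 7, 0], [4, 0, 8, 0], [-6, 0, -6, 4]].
The characteristic polynomial is det(xI - A) = (x - 4)^3(x - 2), so the eigenvalues are 2 (algebraic multiplicity 1), 4 (algebraic multiplicity 3).

For λ = 2: algebraic multiplicity 1 gives one 1×1 block.

For λ = 4: rank(A - 4I) = 2, rank((A - 4I)^2) = 1. The eigenspace has dimension 4 - 2 = 2, so there are 2 Jordan blocks; the rank sequence gives block sizes [2, 1].

Assembling the blocks gives the Jordan form J above.

J = [[2, 0, 0, 0], [0, 4, 1, 0], [0, 0, 4, 0], [0, 0, 0, 4]]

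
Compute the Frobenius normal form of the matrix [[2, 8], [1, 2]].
R = [[0, 4], [1, 4]]

The invariant factors of A (the non-unit diagonal entries of the Smith normal form of xI - A over ℚ[x]) are x^2 - 4x - 4, each dividing the next. The characteristic polynomial is their product, x^2 - 4x - 4.

The rational canonical form is the block-diagonal matrix of companion matrices C(f_i):
R = [[0, 4], [1, 4]].

Note the characteristic polynomial does not split into linear factors over ℚ, so A has no Jordan form over ℚ; the rational canonical form exists over any field.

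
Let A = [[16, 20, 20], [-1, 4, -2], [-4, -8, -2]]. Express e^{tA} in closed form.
A has Jordan form J = [[6, 1, 0], [0, 6, 0], [0, 0, 6]] with A = PJP^{-1}, so e^{tA} = P e^{tJ} P^{-1}.

For a Jordan block J_k(λ), e^{tJ_k(λ)} = e^{λt} · (I + tN + t^2 N^2/2! + ... + t^{k-1} N^{k-1}/(k-1)!) where N is the nilpotent superdiagonal part.

Assembling the blocks and conjugating back gives the entries of e^{tA} as shown above.

e^{tA} = [[(10*t + 1)*e^{6*t}, 20*t*e^{6*t}, 20*t*e^{6*t}], [-t*e^{6*t}, (1 - 2*t)*e^{6*t}, -2*t*e^{6*t}], [-4*t*e^{6*t}, -8*t*e^{6*t}, (1 - 8*t)*e^{6*t}]]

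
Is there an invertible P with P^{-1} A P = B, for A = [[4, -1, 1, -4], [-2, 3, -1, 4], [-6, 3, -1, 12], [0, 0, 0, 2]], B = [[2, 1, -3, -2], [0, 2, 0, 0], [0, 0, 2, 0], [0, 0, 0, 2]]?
Yes.

Two matrices over a field are similar if and only if they have the same invariant factors.

Both A and B have characteristic polynomial (x - 2)^4 and minimal polynomial (x - 2)^2. Computing further, both have invariant factors x - 2, x - 2, (x - 2)^2. Hence A and B are similar.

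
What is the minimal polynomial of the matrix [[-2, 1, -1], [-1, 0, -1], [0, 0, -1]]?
The characteristic polynomial factors as (x + 1)^3. The minimal polynomial is ∏(x - λ)^{k_λ} where k_λ is the size of the largest Jordan block at λ.

For λ = -1: rank(A + I) = 1, and the largest Jordan block has size 2 (the smallest k with rank((A + I)^k) = rank((A + I)^(k+1))).

So m_A(x) = (x + 1)^2.

m_A(x) = (x + 1)^2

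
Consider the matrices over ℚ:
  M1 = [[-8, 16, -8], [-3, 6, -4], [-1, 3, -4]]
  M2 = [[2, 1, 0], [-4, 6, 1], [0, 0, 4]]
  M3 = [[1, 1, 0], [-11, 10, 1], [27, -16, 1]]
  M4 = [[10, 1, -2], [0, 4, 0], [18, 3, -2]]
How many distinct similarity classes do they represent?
Characteristic polynomials: χ_{M1} = (x + 2)^3, χ_{M2} = (x - 4)^3, χ_{M3} = (x - 4)^3, χ_{M4} = (x - 4)^3.

{M1}: invariant factors (x + 2)^3.

{M2, M3}: invariant factors (x - 4)^3.

{M4}: invariant factors x - 4, (x - 4)^2.

Matrices are similar if and only if their invariant-factor lists agree; the partition into similarity classes is {M1}, {M2, M3}, {M4}.

3 classes: {M1}, {M2, M3}, {M4}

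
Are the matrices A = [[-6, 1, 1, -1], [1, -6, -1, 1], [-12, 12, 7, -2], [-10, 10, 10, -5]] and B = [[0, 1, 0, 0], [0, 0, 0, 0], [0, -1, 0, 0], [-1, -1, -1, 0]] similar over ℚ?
trace(A) = -10 but trace(B) = 0. The trace is a similarity invariant, so A and B are not similar.

No.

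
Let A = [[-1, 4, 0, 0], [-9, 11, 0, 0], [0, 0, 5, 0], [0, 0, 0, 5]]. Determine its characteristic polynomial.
χ_A(x) = (x - 5)^4

xI - A = [[x + 1, -4, 0, 0], [9, x - 11, 0, 0], [0, 0, x - 5, 0], [0, 0, 0, x - 5]].

Expanding det(xI - A) along the first row:
det(xI - A) = + (x + 1)·det([[x - 11, 0, 0], [0, x - 5, 0], [0, 0, x - 5]]) - (-4)·det([[9, 0, 0], [0, x - 5, 0], [0, 0, x - 5]]) + (0)·det([[9, x - 11, 0], [0, 0, 0], [0, 0, x - 5]]) - (0)·det([[9, x - 11, 0], [0, 0, x - 5], [0, 0, 0]]).

Evaluating gives χ_A(x) = x^4 - 20x^3 + 150x^2 - 500x + 625 = (x - 5)^4.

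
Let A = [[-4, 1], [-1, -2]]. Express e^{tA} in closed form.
e^{tA} = [[(1 - t)*e^{-3*t}, t*e^{-3*t}], [-t*e^{-3*t}, (t + 1)*e^{-3*t}]]

A has Jordan form J = [[-3, 1], [0, -3]] with A = PJP^{-1}, so e^{tA} = P e^{tJ} P^{-1}.

For a Jordan block J_k(λ), e^{tJ_k(λ)} = e^{λt} · (I + tN + t^2 N^2/2! + ... + t^{k-1} N^{k-1}/(k-1)!) where N is the nilpotent superdiagonal part.

Assembling the blocks and conjugating back gives the entries of e^{tA} as shown above.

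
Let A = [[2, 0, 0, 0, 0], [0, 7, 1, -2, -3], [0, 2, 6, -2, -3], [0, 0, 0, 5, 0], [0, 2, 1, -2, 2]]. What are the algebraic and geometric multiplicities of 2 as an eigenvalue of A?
The characteristic polynomial is (x - 5)^4(x - 2), so the factor x - 2 appears with exponent 1: the algebraic multiplicity is 1.

rank(A - 2I) = 4, so the eigenspace has dimension 5 - 4 = 1: the geometric multiplicity is 1.

algebraic multiplicity 1, geometric multiplicity 1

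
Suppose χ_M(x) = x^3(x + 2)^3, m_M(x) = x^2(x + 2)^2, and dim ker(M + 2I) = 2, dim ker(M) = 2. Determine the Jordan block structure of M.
Jordan blocks: (-2, 2), (-2, 1), (0, 2), (0, 1)

λ = -2: algebraic multiplicity 3 (exponent in χ_M), largest block size 2 (exponent in m_M), 2 blocks (geometric multiplicity). These force block sizes [2, 1].
λ = 0: algebraic multiplicity 3 (exponent in χ_M), largest block size 2 (exponent in m_M), 2 blocks (geometric multiplicity). These force block sizes [2, 1].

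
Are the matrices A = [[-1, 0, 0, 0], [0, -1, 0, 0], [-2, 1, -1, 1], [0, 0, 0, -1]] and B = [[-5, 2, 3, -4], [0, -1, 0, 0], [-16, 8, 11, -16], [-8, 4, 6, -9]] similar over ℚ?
Two matrices over a field are similar if and only if they have the same invariant factors.

Both A and B have characteristic polynomial (x + 1)^4 and minimal polynomial (x + 1)^2. Computing further, both have invariant factors x + 1, x + 1, (x + 1)^2. Hence A and B are similar.

Yes.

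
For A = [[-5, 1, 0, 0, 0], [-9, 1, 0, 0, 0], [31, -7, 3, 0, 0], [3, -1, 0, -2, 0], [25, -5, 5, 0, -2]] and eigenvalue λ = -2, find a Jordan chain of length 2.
We seek v_1 ∈ ker((A + 2I)^2) \ ker(A + 2I), then set v_{i+1} = (A + 2I) v_i.

One such chain is v_1 = [[0, 1, 1, 0, 1]]^T, v_2 = [[1, 3, -2, -1, 0]]^T. Check: (A + 2I) v_2 = [[0, 0, 0, 0, 0]]^T = 0.

v_1 = [[0, 1, 1, 0, 1]]^T, v_2 = [[1, 3, -2, -1, 0]]^T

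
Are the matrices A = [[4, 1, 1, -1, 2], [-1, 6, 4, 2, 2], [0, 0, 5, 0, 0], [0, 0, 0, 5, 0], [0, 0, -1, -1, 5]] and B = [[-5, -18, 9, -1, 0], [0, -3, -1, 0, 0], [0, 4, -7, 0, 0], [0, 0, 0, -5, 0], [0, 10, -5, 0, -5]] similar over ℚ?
trace(A) = 25 but trace(B) = -25. The trace is a similarity invariant, so A and B are not similar.

No.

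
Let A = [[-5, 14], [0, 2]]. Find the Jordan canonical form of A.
The characteristic polynomial is det(xI - A) = (x - 2)(x + 5), so the eigenvalues are -5 (algebraic multiplicity 1), 2 (algebraic multiplicity 1).

For λ = -5: algebraic multiplicity 1 gives one 1×1 block.

For λ = 2: algebraic multiplicity 1 gives one 1×1 block.

Assembling the blocks gives the Jordan form J above.

J = [[-5, 0], [0, 2]]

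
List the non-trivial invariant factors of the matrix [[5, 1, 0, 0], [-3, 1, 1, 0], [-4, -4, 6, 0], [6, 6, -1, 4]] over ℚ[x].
The Jordan structure of A has elementary divisors (x - 4)^3, (x - 4). Arranging the block sizes at each eigenvalue in decreasing order and taking row products gives the invariant factors.

Invariant factors (smallest first, each dividing the next): x - 4, (x - 4)^3.

Check: the last factor (x - 4)^3 is the minimal polynomial, and the product (x - 4)^4 is the characteristic polynomial.

x - 4, (x - 4)^3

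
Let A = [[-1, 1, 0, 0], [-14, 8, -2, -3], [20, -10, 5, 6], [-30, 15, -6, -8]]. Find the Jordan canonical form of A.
The characteristic polynomial is det(xI - A) = (x - 1)^4, so the eigenvalues are 1 (algebraic multiplicity 4).

For λ = 1: rank(A - I) = 2, rank((A - I)^2) = 1, rank((A - I)^3) = 0. The eigenspace has dimension 4 - 2 = 2, so there are 2 Jordan blocks; the rank sequence gives block sizes [3, 1].

Assembling the blocks gives the Jordan form J above.

J = [[1, 1, 0, 0], [0, 1, 1, 0], [0, 0, 1, 0], [0, 0, 0, 1]]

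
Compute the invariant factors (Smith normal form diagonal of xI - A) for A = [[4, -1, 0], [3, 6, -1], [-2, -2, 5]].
(x - 5)^3

The Jordan structure of A has elementary divisors (x - 5)^3. Arranging the block sizes at each eigenvalue in decreasing order and taking row products gives the invariant factors.

Invariant factors (smallest first, each dividing the next): (x - 5)^3.

Check: the last factor (x - 5)^3 is the minimal polynomial, and the product (x - 5)^3 is the characteristic polynomial.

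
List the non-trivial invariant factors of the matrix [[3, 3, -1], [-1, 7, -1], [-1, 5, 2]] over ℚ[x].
The Jordan structure of A has elementary divisors (x - 4)^3. Arranging the block sizes at each eigenvalue in decreasing order and taking row products gives the invariant factors.

Invariant factors (smallest first, each dividing the next): (x - 4)^3.

Check: the last factor (x - 4)^3 is the minimal polynomial, and the product (x - 4)^3 is the characteristic polynomial.

(x - 4)^3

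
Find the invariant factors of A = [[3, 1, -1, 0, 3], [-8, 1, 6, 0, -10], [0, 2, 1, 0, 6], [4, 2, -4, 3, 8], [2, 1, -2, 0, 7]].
The Jordan structure of A has elementary divisors (x - 3)^3, (x - 3), (x - 3). Arranging the block sizes at each eigenvalue in decreasing order and taking row products gives the invariant factors.

Invariant factors (smallest first, each dividing the next): x - 3, x - 3, (x - 3)^3.

Check: the last factor (x - 3)^3 is the minimal polynomial, and the product (x - 3)^5 is the characteristic polynomial.

x - 3, x - 3, (x - 3)^3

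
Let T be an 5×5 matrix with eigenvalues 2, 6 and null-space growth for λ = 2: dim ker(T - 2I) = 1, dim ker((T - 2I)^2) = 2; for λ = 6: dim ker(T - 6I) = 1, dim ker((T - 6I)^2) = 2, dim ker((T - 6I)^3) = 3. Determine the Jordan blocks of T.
λ = 2: successive nullity increments [1, 1] count blocks of size ≥ k; block sizes are [2].
λ = 6: successive nullity increments [1, 1, 1] count blocks of size ≥ k; block sizes are [3].

Jordan blocks: (2, 2), (6, 3)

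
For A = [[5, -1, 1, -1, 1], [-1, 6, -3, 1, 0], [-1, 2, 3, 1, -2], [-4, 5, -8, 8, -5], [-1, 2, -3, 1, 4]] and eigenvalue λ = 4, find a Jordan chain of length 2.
We seek v_1 ∈ ker((A - 4I)^2) \ ker(A - 4I), then set v_{i+1} = (A - 4I) v_i.

One such chain is v_1 = [[1, 0, -1, -2, -1]]^T, v_2 = [[1, 0, 0, 1, 0]]^T. Check: (A - 4I) v_2 = [[0, 0, 0, 0, 0]]^T = 0.

v_1 = [[1, 0, -1, -2, -1]]^T, v_2 = [[1, 0, 0, 1, 0]]^T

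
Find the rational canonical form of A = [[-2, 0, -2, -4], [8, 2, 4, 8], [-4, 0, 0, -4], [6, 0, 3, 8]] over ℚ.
R = [[2, 0, 0, 0], [0, 2, 0, 0], [0, 0, 0, -4], [0, 0, 1, 4]]

The invariant factors of A (the non-unit diagonal entries of the Smith normal form of xI - A over ℚ[x]) are x - 2, x - 2, (x - 2)^2, each dividing the next. The characteristic polynomial is their product, (x - 2)^4.

The rational canonical form is the block-diagonal matrix of companion matrices C(f_i):
R = [[2, 0, 0, 0], [0, 2, 0, 0], [0, 0, 0, -4], [0, 0, 1, 4]].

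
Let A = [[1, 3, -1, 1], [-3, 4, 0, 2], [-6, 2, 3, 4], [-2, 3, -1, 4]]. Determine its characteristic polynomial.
xI - A = [[x - 1, -3, 1, -1], [3, x - 4, 0, -2], [6, -2, x - 3, -4], [2, -3, 1, x - 4]].

Expanding det(xI - A) along the first row:
det(xI - A) = + (x - 1)·det([[x - 4, 0, -2], [-2, x - 3, -4], [-3, 1, x - 4]]) - (-3)·det([[3, 0, -2], [6, x - 3, -4], [2, 1, x - 4]]) + (1)·det([[3, x - 4, -2], [6, -2, -4], [2, -3, x - 4]]) - (-1)·det([[3, x - 4, 0], [6, -2, x - 3], [2, -3, 1]]).

Evaluating gives χ_A(x) = x^4 - 12x^3 + 54x^2 - 108x + 81 = (x - 3)^4.

χ_A(x) = (x - 3)^4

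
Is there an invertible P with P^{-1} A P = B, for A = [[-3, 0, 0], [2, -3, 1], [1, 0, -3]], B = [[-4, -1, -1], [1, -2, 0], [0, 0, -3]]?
Two matrices over a field are similar if and only if they have the same invariant factors.

Both A and B have characteristic polynomial (x + 3)^3 and minimal polynomial (x + 3)^3. Computing further, both have invariant factors (x + 3)^3. Hence A and B are similar.

Yes.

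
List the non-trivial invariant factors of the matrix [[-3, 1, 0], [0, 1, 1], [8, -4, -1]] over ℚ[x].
The Jordan structure of A has elementary divisors (x + 1)^3. Arranging the block sizes at each eigenvalue in decreasing order and taking row products gives the invariant factors.

Invariant factors (smallest first, each dividing the next): (x + 1)^3.

Check: the last factor (x + 1)^3 is the minimal polynomial, and the product (x + 1)^3 is the characteristic polynomial.

(x + 1)^3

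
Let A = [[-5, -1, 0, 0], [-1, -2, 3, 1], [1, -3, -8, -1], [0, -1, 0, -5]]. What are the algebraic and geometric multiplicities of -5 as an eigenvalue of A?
algebraic multiplicity 4, geometric multiplicity 2

The characteristic polynomial is (x + 5)^4, so the factor x + 5 appears with exponent 4: the algebraic multiplicity is 4.

rank(A + 5I) = 2, so the eigenspace has dimension 4 - 2 = 2: the geometric multiplicity is 2.

Since 2 < 4, A is not diagonalizable.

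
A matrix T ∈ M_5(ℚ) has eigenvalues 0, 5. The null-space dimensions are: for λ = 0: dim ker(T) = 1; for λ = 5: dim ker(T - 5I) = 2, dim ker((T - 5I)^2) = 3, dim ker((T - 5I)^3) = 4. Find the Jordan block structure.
λ = 0: successive nullity increments [1] count blocks of size ≥ k; block sizes are [1].
λ = 5: successive nullity increments [2, 1, 1] count blocks of size ≥ k; block sizes are [3, 1].

Jordan blocks: (0, 1), (5, 3), (5, 1)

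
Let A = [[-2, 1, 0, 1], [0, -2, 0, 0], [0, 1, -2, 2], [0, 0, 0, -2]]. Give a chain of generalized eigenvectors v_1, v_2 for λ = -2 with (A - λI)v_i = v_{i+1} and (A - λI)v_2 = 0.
v_1 = [[0, 2, 0, -1]]^T, v_2 = [[1, 0, 0, 0]]^T

We seek v_1 ∈ ker((A + 2I)^2) \ ker(A + 2I), then set v_{i+1} = (A + 2I) v_i.

One such chain is v_1 = [[0, 2, 0, -1]]^T, v_2 = [[1, 0, 0, 0]]^T. Check: (A + 2I) v_2 = [[0, 0, 0, 0]]^T = 0.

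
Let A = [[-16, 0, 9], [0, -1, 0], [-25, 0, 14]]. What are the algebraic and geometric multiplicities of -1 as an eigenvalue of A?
The characteristic polynomial is (x + 1)^3, so the factor x + 1 appears with exponent 3: the algebraic multiplicity is 3.

rank(A + I) = 1, so the eigenspace has dimension 3 - 1 = 2: the geometric multiplicity is 2.

Since 2 < 3, A is not diagonalizable.

algebraic multiplicity 3, geometric multiplicity 2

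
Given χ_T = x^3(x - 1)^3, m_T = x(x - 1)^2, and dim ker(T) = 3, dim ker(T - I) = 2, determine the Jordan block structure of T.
λ = 0: algebraic multiplicity 3 (exponent in χ_T), largest block size 1 (exponent in m_T), 3 blocks (geometric multiplicity). These force block sizes [1, 1, 1].
λ = 1: algebraic multiplicity 3 (exponent in χ_T), largest block size 2 (exponent in m_T), 2 blocks (geometric multiplicity). These force block sizes [2, 1].

Jordan blocks: (0, 1), (0, 1), (0, 1), (1, 2), (1, 1)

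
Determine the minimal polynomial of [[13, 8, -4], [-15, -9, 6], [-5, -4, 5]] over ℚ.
The characteristic polynomial factors as (x - 3)^3. The minimal polynomial is ∏(x - λ)^{k_λ} where k_λ is the size of the largest Jordan block at λ.

For λ = 3: rank(A - 3I) = 1, and the largest Jordan block has size 2 (the smallest k with rank((A - 3I)^k) = rank((A - 3I)^(k+1))).

So m_A(x) = (x - 3)^2.

m_A(x) = (x - 3)^2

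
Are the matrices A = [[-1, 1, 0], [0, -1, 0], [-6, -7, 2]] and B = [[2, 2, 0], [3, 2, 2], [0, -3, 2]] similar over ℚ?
trace(A) = 0 but trace(B) = 6. The trace is a similarity invariant, so A and B are not similar.

No.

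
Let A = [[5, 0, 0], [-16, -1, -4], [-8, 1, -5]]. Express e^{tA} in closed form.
A has Jordan form J = [[-3, 1, 0], [0, -3, 0], [0, 0, 5]] with A = PJP^{-1}, so e^{tA} = P e^{tJ} P^{-1}.

For a Jordan block J_k(λ), e^{tJ_k(λ)} = e^{λt} · (I + tN + t^2 N^2/2! + ... + t^{k-1} N^{k-1}/(k-1)!) where N is the nilpotent superdiagonal part.

Assembling the blocks and conjugating back gives the entries of e^{tA} as shown above.

e^{tA} = [[e^{5*t}, 0, 0], [2*(1 - e^{8*t})*e^{-3*t}, (2*t + 1)*e^{-3*t}, -4*t*e^{-3*t}], [(1 - e^{8*t})*e^{-3*t}, t*e^{-3*t}, (1 - 2*t)*e^{-3*t}]]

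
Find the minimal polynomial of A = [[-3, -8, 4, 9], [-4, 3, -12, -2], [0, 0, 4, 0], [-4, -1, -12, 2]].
The characteristic polynomial factors as (x - 4)^2(x + 1)^2. The minimal polynomial is ∏(x - λ)^{k_λ} where k_λ is the size of the largest Jordan block at λ.

For λ = -1: rank(A + I) = 3, and the largest Jordan block has size 2 (the smallest k with rank((A + I)^k) = rank((A + I)^(k+1))).
For λ = 4: rank(A - 4I) = 2, and the largest Jordan block has size 1 (the smallest k with rank((A - 4I)^k) = rank((A - 4I)^(k+1))).

So m_A(x) = (x - 4)(x + 1)^2.

m_A(x) = (x - 4)(x + 1)^2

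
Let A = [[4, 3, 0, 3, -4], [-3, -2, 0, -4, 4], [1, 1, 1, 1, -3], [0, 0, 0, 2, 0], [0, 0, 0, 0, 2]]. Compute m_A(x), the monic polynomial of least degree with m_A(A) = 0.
m_A(x) = (x - 2)(x - 1)^2

The characteristic polynomial factors as (x - 2)^2(x - 1)^3. The minimal polynomial is ∏(x - λ)^{k_λ} where k_λ is the size of the largest Jordan block at λ.

For λ = 1: rank(A - I) = 3, and the largest Jordan block has size 2 (the smallest k with rank((A - I)^k) = rank((A - I)^(k+1))).
For λ = 2: rank(A - 2I) = 3, and the largest Jordan block has size 1 (the smallest k with rank((A - 2I)^k) = rank((A - 2I)^(k+1))).

So m_A(x) = (x - 2)(x - 1)^2.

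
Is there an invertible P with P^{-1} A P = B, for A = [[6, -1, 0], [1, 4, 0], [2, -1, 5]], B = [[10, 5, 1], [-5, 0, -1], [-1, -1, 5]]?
Yes.

Two matrices over a field are similar if and only if they have the same invariant factors.

Both A and B have characteristic polynomial (x - 5)^3 and minimal polynomial (x - 5)^3. Computing further, both have invariant factors (x - 5)^3. Hence A and B are similar.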